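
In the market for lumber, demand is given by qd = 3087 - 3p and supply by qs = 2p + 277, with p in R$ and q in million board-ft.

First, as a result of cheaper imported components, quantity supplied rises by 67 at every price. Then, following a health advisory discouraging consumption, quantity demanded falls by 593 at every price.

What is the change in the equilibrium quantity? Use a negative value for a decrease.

Solve the original market: 3087 - 3p = 2p + 277, hence p = 562 and q = 1401.
The new curves are qd = 2494 - 3p (demand) and qs = 2p + 344 (supply).
Setting them equal: 2494 - 3p = 2p + 344 → 2150 = 5p, so p = 430 and q = 1204.
Δq = 1204 − 1401 = -197.

-197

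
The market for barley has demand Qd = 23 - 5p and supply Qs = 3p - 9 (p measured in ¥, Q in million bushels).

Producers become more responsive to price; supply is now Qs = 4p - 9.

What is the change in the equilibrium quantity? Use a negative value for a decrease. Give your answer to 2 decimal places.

Before the shock: 23 - 5p = 3p - 9 ⇒ 32 = 8p ⇒ p = 4, Q = 3.
With the change applied: demand Qd = 23 - 5p, supply Qs = 4p - 9.
New equilibrium: 23 - 5p = 4p - 9 ⇒ 32 = 9p ⇒ p = 32/9 ≈ 3.5556, Q = 47/9 ≈ 5.2222.
ΔQ = 5.2222 − 3 = +2.22.

+2.22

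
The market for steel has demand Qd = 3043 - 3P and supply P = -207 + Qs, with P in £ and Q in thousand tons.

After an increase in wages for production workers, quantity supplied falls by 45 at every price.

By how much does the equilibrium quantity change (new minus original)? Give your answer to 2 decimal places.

-33.75

Original equilibrium: 3043 - 3P = P + 207 gives 2836 = 4P, so P = 709 and Q = 916.
The new curves are Qd = 3043 - 3P (demand) and Qs = P + 162 (supply).
Equate the new curves: 3043 - 3P = P + 162, giving 2881 = 4P, P = 720.25, Q = 882.25.
ΔQ = 882.25 − 916 = -33.75.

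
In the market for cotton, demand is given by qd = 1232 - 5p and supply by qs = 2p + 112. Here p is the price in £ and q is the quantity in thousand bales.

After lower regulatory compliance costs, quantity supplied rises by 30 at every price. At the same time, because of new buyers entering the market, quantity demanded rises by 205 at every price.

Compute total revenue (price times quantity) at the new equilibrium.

94720

Before the shock: 1232 - 5p = 2p + 112 ⇒ 1120 = 7p ⇒ p = 160, q = 432.
The shock moves the curves to qd = 1437 - 5p and qs = 2p + 142.
Setting them equal: 1437 - 5p = 2p + 142 → 1295 = 7p, so p = 185 and q = 512.
New expenditure = 185 × 512 = 94720.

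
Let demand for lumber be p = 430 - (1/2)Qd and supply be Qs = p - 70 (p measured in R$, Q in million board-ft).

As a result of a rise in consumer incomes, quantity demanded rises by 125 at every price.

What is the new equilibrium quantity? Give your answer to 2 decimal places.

281.67

Solve the original market: 860 - 2p = p - 70, hence p = 310 and Q = 240.
With the change applied: demand Qd = 985 - 2p, supply Qs = p - 70.
Clearing the new market: 985 - 2p = p - 70, so p = 1055/3 ≈ 351.6667 and Q = 845/3 ≈ 281.6667.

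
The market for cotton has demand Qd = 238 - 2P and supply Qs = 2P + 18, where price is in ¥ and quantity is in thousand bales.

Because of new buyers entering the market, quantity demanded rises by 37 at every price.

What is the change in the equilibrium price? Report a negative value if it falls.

+9.25

Before the shock: 238 - 2P = 2P + 18 ⇒ 220 = 4P ⇒ P = 55, Q = 128.
The new curves are Qd = 275 - 2P (demand) and Qs = 2P + 18 (supply).
Equate the new curves: 275 - 2P = 2P + 18, giving 257 = 4P, P = 64.25, Q = 146.5.
ΔP = 64.25 − 55 = +9.25.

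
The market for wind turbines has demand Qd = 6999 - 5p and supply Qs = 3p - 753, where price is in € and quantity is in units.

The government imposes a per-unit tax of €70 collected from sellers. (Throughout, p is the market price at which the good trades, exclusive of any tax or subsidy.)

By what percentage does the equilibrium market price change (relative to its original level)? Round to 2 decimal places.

Initially, 6999 - 5p = 3p - 753, so 7752 = 8p and p = 969, Q = 2154.
Since sellers keep the price net of the tax, the effective supply curve becomes Qs = 3p - 963.
Clearing the new market: 6999 - 5p = 3p - 963, so p = 995.25 and Q = 2022.75.
%Δp = (995.25 − 969) / 969 × 100 = +2.71%.

+2.71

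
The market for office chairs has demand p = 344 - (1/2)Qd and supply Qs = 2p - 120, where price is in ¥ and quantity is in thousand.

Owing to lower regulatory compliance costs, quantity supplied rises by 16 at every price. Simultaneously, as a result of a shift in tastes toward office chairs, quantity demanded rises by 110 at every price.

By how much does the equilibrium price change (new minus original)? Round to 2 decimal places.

+23.50

Solve the original market: 688 - 2p = 2p - 120, hence p = 202 and Q = 284.
With the change applied: demand Qd = 798 - 2p, supply Qs = 2p - 104.
Equate the new curves: 798 - 2p = 2p - 104, giving 902 = 4p, p = 225.5, Q = 347.
Δp = 225.5 − 202 = +23.50.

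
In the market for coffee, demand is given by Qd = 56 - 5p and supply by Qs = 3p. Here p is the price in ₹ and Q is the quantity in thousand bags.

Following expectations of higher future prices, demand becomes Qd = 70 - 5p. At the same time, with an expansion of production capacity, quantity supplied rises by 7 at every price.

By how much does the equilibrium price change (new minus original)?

Original equilibrium: 56 - 5p = 3p gives 56 = 8p, so p = 7 and Q = 21.
After the shift, demand is Qd = 70 - 5p and supply is Qs = 3p + 7.
Clearing the new market: 70 - 5p = 3p + 7, so p = 7.875 and Q = 30.625.
Δp = 7.875 − 7 = +0.875.

+0.875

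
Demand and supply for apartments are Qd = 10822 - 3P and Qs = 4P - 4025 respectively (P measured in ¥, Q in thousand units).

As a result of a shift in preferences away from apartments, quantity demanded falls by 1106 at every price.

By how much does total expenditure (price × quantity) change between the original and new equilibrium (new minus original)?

-1945138

Solve the original market: 10822 - 3P = 4P - 4025, hence P = 2121 and Q = 4459.
After the shift, demand is Qd = 9716 - 3P and supply is Qs = 4P - 4025.
New equilibrium: 9716 - 3P = 4P - 4025 ⇒ 13741 = 7P ⇒ P = 1963, Q = 3827.
Expenditure moves from 2121×4459 = 9457539 to 1963×3827 = 7512401; change = -1945138.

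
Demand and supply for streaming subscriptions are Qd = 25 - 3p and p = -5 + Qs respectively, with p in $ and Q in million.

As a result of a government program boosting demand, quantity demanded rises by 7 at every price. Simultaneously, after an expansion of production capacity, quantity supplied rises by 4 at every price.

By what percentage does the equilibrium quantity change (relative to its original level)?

Initially, 25 - 3p = p + 5, so 20 = 4p and p = 5, Q = 10.
After the shift, demand is Qd = 32 - 3p and supply is Qs = p + 9.
Setting them equal: 32 - 3p = p + 9 → 23 = 4p, so p = 5.75 and Q = 14.75.
%ΔQ = (14.75 − 10) / 10 × 100 = +47.5%.

+47.5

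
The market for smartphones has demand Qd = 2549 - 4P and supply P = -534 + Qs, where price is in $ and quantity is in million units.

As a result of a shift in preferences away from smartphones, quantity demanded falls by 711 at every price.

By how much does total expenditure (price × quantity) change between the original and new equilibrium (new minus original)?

Original equilibrium: 2549 - 4P = P + 534 gives 2015 = 5P, so P = 403 and Q = 937.
After the shift, demand is Qd = 1838 - 4P and supply is Qs = P + 534.
Equate the new curves: 1838 - 4P = P + 534, giving 1304 = 5P, P = 260.8, Q = 794.8.
Expenditure moves from 403×937 = 377611 to 260.8×794.8 = 207283.84; change = -170327.16.

-170327.16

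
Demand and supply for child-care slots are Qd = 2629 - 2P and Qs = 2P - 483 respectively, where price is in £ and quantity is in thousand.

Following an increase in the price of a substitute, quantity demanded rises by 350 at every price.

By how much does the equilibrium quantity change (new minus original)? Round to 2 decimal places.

+175.00

Initially, 2629 - 2P = 2P - 483, so 3112 = 4P and P = 778, Q = 1073.
The shock moves the curves to Qd = 2979 - 2P and Qs = 2P - 483.
Setting them equal: 2979 - 2P = 2P - 483 → 3462 = 4P, so P = 865.5 and Q = 1248.
ΔQ = 1248 − 1073 = +175.00.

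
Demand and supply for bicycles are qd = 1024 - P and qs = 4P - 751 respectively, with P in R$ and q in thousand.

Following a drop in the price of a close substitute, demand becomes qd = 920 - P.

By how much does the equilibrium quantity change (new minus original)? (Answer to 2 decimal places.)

Initially, 1024 - P = 4P - 751, so 1775 = 5P and P = 355, q = 669.
After the shift, demand is qd = 920 - P and supply is qs = 4P - 751.
Clearing the new market: 920 - P = 4P - 751, so P = 334.2 and q = 585.8.
Δq = 585.8 − 669 = -83.20.

-83.20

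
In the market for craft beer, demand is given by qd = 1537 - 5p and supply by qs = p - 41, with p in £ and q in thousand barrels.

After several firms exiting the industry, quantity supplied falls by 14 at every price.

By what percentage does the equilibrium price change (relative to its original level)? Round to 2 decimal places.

Solve the original market: 1537 - 5p = p - 41, hence p = 263 and q = 222.
After the shift, demand is qd = 1537 - 5p and supply is qs = p - 55.
Clearing the new market: 1537 - 5p = p - 55, so p = 796/3 ≈ 265.3333 and q = 631/3 ≈ 210.3333.
%Δp = (265.3333 − 263) / 263 × 100 = +0.89%.

+0.89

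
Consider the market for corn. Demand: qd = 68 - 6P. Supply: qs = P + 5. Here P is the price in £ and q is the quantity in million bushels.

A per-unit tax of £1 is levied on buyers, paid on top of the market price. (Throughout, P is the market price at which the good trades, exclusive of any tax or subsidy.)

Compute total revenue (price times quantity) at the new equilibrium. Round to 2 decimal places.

Initially, 68 - 6P = P + 5, so 63 = 7P and P = 9, q = 14.
Since buyers pay the price plus the tax, the effective demand curve becomes qd = 62 - 6P.
Setting them equal: 62 - 6P = P + 5 → 57 = 7P, so P = 57/7 ≈ 8.1429 and q = 92/7 ≈ 13.1429.
New expenditure = 8.1429 × 13.1429 = 107.02.

107.02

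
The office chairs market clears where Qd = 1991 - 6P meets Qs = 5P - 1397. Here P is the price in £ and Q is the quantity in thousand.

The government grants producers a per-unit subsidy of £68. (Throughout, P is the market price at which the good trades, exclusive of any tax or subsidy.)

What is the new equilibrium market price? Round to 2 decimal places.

277.09

Before the shock: 1991 - 6P = 5P - 1397 ⇒ 3388 = 11P ⇒ P = 308, Q = 143.
Since sellers receive the price plus the subsidy, the effective supply curve becomes Qs = 5P - 1057.
Equate the new curves: 1991 - 6P = 5P - 1057, giving 3048 = 11P, P = 3048/11 ≈ 277.0909, Q = 3613/11 ≈ 328.4545.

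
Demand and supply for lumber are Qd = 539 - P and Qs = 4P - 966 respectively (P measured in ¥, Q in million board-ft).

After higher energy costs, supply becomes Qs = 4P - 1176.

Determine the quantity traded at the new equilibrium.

Solve the original market: 539 - P = 4P - 966, hence P = 301 and Q = 238.
With the change applied: demand Qd = 539 - P, supply Qs = 4P - 1176.
New equilibrium: 539 - P = 4P - 1176 ⇒ 1715 = 5P ⇒ P = 343, Q = 196.

196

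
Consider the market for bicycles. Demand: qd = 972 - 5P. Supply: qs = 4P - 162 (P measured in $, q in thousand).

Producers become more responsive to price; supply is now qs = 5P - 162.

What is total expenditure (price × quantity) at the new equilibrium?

Before the shock: 972 - 5P = 4P - 162 ⇒ 1134 = 9P ⇒ P = 126, q = 342.
The new curves are qd = 972 - 5P (demand) and qs = 5P - 162 (supply).
New equilibrium: 972 - 5P = 5P - 162 ⇒ 1134 = 10P ⇒ P = 113.4, q = 405.
New expenditure = 113.4 × 405 = 45927.

45927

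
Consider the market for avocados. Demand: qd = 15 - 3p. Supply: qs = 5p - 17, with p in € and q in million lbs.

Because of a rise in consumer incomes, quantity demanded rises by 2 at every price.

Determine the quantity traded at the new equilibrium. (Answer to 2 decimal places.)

4.25

Initially, 15 - 3p = 5p - 17, so 32 = 8p and p = 4, q = 3.
After the shift, demand is qd = 17 - 3p and supply is qs = 5p - 17.
Clearing the new market: 17 - 3p = 5p - 17, so p = 4.25 and q = 4.25.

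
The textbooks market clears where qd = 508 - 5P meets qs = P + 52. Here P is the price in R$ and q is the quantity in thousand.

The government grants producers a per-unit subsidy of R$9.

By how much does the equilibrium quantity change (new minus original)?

Solve the original market: 508 - 5P = P + 52, hence P = 76 and q = 128.
Since sellers receive the price plus the subsidy, the effective supply curve becomes qs = P + 61.
Clearing the new market: 508 - 5P = P + 61, so P = 74.5 and q = 135.5.
Δq = 135.5 − 128 = +7.5.

+7.5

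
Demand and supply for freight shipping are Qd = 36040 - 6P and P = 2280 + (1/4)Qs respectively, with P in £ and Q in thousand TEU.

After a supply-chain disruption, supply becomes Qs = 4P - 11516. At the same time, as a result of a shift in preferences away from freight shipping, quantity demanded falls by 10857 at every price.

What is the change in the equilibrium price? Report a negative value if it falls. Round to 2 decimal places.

-846.10

Original equilibrium: 36040 - 6P = 4P - 9120 gives 45160 = 10P, so P = 4516 and Q = 8944.
The shock moves the curves to Qd = 25183 - 6P and Qs = 4P - 11516.
Clearing the new market: 25183 - 6P = 4P - 11516, so P = 3669.9 and Q = 3163.6.
ΔP = 3669.9 − 4516 = -846.10.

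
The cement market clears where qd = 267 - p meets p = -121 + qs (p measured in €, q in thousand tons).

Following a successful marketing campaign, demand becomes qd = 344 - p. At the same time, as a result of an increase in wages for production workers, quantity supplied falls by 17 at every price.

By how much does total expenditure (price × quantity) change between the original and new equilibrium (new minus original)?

Before the shock: 267 - p = p + 121 ⇒ 146 = 2p ⇒ p = 73, q = 194.
After the shift, demand is qd = 344 - p and supply is qs = p + 104.
New equilibrium: 344 - p = p + 104 ⇒ 240 = 2p ⇒ p = 120, q = 224.
Expenditure moves from 73×194 = 14162 to 120×224 = 26880; change = +12718.

+12718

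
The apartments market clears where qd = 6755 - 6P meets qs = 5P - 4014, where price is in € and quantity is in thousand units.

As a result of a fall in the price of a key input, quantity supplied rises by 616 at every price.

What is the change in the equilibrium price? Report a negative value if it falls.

-56

Solve the original market: 6755 - 6P = 5P - 4014, hence P = 979 and q = 881.
With the change applied: demand qd = 6755 - 6P, supply qs = 5P - 3398.
Setting them equal: 6755 - 6P = 5P - 3398 → 10153 = 11P, so P = 923 and q = 1217.
ΔP = 923 − 979 = -56.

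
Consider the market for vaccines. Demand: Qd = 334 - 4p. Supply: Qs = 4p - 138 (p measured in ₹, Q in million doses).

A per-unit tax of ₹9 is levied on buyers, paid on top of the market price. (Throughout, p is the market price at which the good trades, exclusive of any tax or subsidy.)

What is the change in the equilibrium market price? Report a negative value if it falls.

Initially, 334 - 4p = 4p - 138, so 472 = 8p and p = 59, Q = 98.
Since buyers pay the price plus the tax, the effective demand curve becomes Qd = 298 - 4p.
Clearing the new market: 298 - 4p = 4p - 138, so p = 54.5 and Q = 80.
Δp = 54.5 − 59 = -4.5.

-4.5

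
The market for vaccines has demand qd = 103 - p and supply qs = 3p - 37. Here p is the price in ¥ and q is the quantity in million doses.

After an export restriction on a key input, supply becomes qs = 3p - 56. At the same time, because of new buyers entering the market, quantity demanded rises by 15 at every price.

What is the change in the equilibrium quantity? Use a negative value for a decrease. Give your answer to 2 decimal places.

+6.50

Original equilibrium: 103 - p = 3p - 37 gives 140 = 4p, so p = 35 and q = 68.
After the shift, demand is qd = 118 - p and supply is qs = 3p - 56.
Setting them equal: 118 - p = 3p - 56 → 174 = 4p, so p = 43.5 and q = 74.5.
Δq = 74.5 − 68 = +6.50.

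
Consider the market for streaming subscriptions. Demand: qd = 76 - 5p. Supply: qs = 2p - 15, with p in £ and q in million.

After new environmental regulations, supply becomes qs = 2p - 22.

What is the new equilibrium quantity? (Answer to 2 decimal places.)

Initially, 76 - 5p = 2p - 15, so 91 = 7p and p = 13, q = 11.
With the change applied: demand qd = 76 - 5p, supply qs = 2p - 22.
New equilibrium: 76 - 5p = 2p - 22 ⇒ 98 = 7p ⇒ p = 14, q = 6.

6.00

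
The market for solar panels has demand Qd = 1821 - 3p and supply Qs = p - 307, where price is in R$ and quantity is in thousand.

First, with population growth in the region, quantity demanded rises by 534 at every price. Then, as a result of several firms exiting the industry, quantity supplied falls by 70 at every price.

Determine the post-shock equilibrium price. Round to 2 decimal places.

683.00

Original equilibrium: 1821 - 3p = p - 307 gives 2128 = 4p, so p = 532 and Q = 225.
The shock moves the curves to Qd = 2355 - 3p and Qs = p - 377.
Setting them equal: 2355 - 3p = p - 377 → 2732 = 4p, so p = 683 and Q = 306.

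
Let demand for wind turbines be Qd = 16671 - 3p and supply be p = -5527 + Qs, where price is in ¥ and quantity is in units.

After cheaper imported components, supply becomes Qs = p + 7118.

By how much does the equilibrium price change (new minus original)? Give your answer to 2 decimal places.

-397.75

Solve the original market: 16671 - 3p = p + 5527, hence p = 2786 and Q = 8313.
The new curves are Qd = 16671 - 3p (demand) and Qs = p + 7118 (supply).
Equate the new curves: 16671 - 3p = p + 7118, giving 9553 = 4p, p = 2388.25, Q = 9506.25.
Δp = 2388.25 − 2786 = -397.75.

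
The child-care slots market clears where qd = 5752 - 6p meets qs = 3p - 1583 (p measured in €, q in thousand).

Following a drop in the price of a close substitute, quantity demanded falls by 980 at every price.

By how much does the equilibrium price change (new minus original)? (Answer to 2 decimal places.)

Before the shock: 5752 - 6p = 3p - 1583 ⇒ 7335 = 9p ⇒ p = 815, q = 862.
The shock moves the curves to qd = 4772 - 6p and qs = 3p - 1583.
Clearing the new market: 4772 - 6p = 3p - 1583, so p = 6355/9 ≈ 706.1111 and q = 1606/3 ≈ 535.3333.
Δp = 706.1111 − 815 = -108.89.

-108.89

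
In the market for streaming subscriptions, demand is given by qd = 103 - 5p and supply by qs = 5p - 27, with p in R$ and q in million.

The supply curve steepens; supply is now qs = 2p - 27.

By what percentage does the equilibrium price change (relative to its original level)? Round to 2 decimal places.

Before the shock: 103 - 5p = 5p - 27 ⇒ 130 = 10p ⇒ p = 13, q = 38.
The shock moves the curves to qd = 103 - 5p and qs = 2p - 27.
Setting them equal: 103 - 5p = 2p - 27 → 130 = 7p, so p = 130/7 ≈ 18.5714 and q = 71/7 ≈ 10.1429.
%Δp = (18.5714 − 13) / 13 × 100 = +42.86%.

+42.86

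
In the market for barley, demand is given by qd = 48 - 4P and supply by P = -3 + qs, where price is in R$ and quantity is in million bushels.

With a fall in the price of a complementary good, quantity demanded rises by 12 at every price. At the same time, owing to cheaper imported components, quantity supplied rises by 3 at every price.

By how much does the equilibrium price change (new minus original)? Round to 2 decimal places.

+1.80

Before the shock: 48 - 4P = P + 3 ⇒ 45 = 5P ⇒ P = 9, q = 12.
With the change applied: demand qd = 60 - 4P, supply qs = P + 6.
Equate the new curves: 60 - 4P = P + 6, giving 54 = 5P, P = 10.8, q = 16.8.
ΔP = 10.8 − 9 = +1.80.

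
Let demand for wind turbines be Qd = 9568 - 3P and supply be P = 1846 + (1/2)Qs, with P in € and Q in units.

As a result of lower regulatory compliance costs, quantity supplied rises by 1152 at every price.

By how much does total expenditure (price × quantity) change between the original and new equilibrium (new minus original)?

+1302405.12

Initially, 9568 - 3P = 2P - 3692, so 13260 = 5P and P = 2652, Q = 1612.
After the shift, demand is Qd = 9568 - 3P and supply is Qs = 2P - 2540.
Setting them equal: 9568 - 3P = 2P - 2540 → 12108 = 5P, so P = 2421.6 and Q = 2303.2.
Expenditure moves from 2652×1612 = 4275024 to 2421.6×2303.2 = 5577429.12; change = +1302405.12.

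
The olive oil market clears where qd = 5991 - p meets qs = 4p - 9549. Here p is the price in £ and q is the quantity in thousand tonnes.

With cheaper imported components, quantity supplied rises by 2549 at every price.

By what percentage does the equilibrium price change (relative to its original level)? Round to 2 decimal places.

-16.40

Initially, 5991 - p = 4p - 9549, so 15540 = 5p and p = 3108, q = 2883.
The new curves are qd = 5991 - p (demand) and qs = 4p - 7000 (supply).
Equate the new curves: 5991 - p = 4p - 7000, giving 12991 = 5p, p = 2598.2, q = 3392.8.
%Δp = (2598.2 − 3108) / 3108 × 100 = -16.40%.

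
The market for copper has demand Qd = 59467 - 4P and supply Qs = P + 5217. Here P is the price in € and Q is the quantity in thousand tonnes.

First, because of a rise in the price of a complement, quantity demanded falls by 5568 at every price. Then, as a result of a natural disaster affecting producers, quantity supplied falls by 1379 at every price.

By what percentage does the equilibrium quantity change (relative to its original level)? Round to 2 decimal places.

-13.80

Solve the original market: 59467 - 4P = P + 5217, hence P = 10850 and Q = 16067.
After the shift, demand is Qd = 53899 - 4P and supply is Qs = P + 3838.
Setting them equal: 53899 - 4P = P + 3838 → 50061 = 5P, so P = 10012.2 and Q = 13850.2.
%ΔQ = (13850.2 − 16067) / 16067 × 100 = -13.80%.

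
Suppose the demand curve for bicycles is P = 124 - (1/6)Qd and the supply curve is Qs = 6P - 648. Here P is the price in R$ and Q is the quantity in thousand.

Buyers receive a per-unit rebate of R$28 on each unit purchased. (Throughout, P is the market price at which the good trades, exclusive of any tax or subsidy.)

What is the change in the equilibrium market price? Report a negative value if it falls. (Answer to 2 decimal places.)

+14.00

Original equilibrium: 744 - 6P = 6P - 648 gives 1392 = 12P, so P = 116 and Q = 48.
Since buyers' out-of-pocket price is the market price minus the rebate, the effective demand curve becomes Qd = 912 - 6P.
Clearing the new market: 912 - 6P = 6P - 648, so P = 130 and Q = 132.
ΔP = 130 − 116 = +14.00.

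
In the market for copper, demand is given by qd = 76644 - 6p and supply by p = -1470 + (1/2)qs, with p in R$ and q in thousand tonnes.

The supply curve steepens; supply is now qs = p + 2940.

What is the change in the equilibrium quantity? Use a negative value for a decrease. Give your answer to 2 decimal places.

Initially, 76644 - 6p = 2p + 2940, so 73704 = 8p and p = 9213, q = 21366.
The new curves are qd = 76644 - 6p (demand) and qs = p + 2940 (supply).
New equilibrium: 76644 - 6p = p + 2940 ⇒ 73704 = 7p ⇒ p = 73704/7 ≈ 10529.1429, q = 94284/7 ≈ 13469.1429.
Δq = 13469.1429 − 21366 = -7896.86.

-7896.86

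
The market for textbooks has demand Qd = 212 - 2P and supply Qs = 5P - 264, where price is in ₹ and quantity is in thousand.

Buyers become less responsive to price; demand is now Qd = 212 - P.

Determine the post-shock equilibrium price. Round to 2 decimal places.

Initially, 212 - 2P = 5P - 264, so 476 = 7P and P = 68, Q = 76.
The shock moves the curves to Qd = 212 - P and Qs = 5P - 264.
Equate the new curves: 212 - P = 5P - 264, giving 476 = 6P, P = 238/3 ≈ 79.3333, Q = 398/3 ≈ 132.6667.

79.33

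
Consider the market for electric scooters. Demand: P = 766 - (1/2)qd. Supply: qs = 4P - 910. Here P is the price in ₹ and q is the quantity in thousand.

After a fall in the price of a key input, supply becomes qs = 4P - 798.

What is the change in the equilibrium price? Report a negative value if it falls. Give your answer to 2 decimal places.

-18.67

Initially, 1532 - 2P = 4P - 910, so 2442 = 6P and P = 407, q = 718.
After the shift, demand is qd = 1532 - 2P and supply is qs = 4P - 798.
Clearing the new market: 1532 - 2P = 4P - 798, so P = 1165/3 ≈ 388.3333 and q = 2266/3 ≈ 755.3333.
ΔP = 388.3333 − 407 = -18.67.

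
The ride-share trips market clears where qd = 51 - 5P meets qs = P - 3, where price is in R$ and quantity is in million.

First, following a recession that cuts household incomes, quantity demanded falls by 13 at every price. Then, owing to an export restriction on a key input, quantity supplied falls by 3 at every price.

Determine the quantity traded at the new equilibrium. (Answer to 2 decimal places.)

Original equilibrium: 51 - 5P = P - 3 gives 54 = 6P, so P = 9 and q = 6.
After the shift, demand is qd = 38 - 5P and supply is qs = P - 6.
New equilibrium: 38 - 5P = P - 6 ⇒ 44 = 6P ⇒ P = 22/3 ≈ 7.3333, q = 4/3 ≈ 1.3333.

1.33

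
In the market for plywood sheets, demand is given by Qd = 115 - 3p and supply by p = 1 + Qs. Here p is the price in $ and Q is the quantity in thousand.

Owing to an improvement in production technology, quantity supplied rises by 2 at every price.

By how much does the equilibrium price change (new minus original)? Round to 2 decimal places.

Before the shock: 115 - 3p = p - 1 ⇒ 116 = 4p ⇒ p = 29, Q = 28.
The new curves are Qd = 115 - 3p (demand) and Qs = p + 1 (supply).
New equilibrium: 115 - 3p = p + 1 ⇒ 114 = 4p ⇒ p = 28.5, Q = 29.5.
Δp = 28.5 − 29 = -0.50.

-0.50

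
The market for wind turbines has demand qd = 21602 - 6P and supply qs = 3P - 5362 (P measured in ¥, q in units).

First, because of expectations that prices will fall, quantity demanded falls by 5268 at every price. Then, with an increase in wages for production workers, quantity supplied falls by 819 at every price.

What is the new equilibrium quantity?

1324

Before the shock: 21602 - 6P = 3P - 5362 ⇒ 26964 = 9P ⇒ P = 2996, q = 3626.
The new curves are qd = 16334 - 6P (demand) and qs = 3P - 6181 (supply).
New equilibrium: 16334 - 6P = 3P - 6181 ⇒ 22515 = 9P ⇒ P = 7505/3 ≈ 2501.6667, q = 1324.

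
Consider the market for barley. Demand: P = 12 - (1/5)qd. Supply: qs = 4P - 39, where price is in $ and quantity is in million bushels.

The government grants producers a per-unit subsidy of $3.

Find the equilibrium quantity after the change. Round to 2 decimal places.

11.67

Original equilibrium: 60 - 5P = 4P - 39 gives 99 = 9P, so P = 11 and q = 5.
Since sellers receive the price plus the subsidy, the effective supply curve becomes qs = 4P - 27.
Equate the new curves: 60 - 5P = 4P - 27, giving 87 = 9P, P = 29/3 ≈ 9.6667, q = 35/3 ≈ 11.6667.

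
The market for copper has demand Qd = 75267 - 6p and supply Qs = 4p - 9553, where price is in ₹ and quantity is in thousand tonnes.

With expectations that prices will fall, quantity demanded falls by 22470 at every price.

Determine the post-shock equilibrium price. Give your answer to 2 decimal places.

Solve the original market: 75267 - 6p = 4p - 9553, hence p = 8482 and Q = 24375.
With the change applied: demand Qd = 52797 - 6p, supply Qs = 4p - 9553.
Setting them equal: 52797 - 6p = 4p - 9553 → 62350 = 10p, so p = 6235 and Q = 15387.

6235.00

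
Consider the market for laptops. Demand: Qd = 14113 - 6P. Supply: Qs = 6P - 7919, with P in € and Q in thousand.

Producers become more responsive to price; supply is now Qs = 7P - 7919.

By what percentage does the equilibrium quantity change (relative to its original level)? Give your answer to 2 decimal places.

Initially, 14113 - 6P = 6P - 7919, so 22032 = 12P and P = 1836, Q = 3097.
With the change applied: demand Qd = 14113 - 6P, supply Qs = 7P - 7919.
Setting them equal: 14113 - 6P = 7P - 7919 → 22032 = 13P, so P = 22032/13 ≈ 1694.7692 and Q = 51277/13 ≈ 3944.3846.
%ΔQ = (3944.3846 − 3097) / 3097 × 100 = +27.36%.

+27.36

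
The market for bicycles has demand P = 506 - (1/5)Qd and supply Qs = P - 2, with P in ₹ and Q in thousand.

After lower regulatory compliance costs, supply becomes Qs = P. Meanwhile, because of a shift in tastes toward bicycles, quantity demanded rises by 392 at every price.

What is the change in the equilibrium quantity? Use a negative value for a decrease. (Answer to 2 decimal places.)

Original equilibrium: 2530 - 5P = P - 2 gives 2532 = 6P, so P = 422 and Q = 420.
The shock moves the curves to Qd = 2922 - 5P and Qs = P.
Setting them equal: 2922 - 5P = P → 2922 = 6P, so P = 487 and Q = 487.
ΔQ = 487 − 420 = +67.00.

+67.00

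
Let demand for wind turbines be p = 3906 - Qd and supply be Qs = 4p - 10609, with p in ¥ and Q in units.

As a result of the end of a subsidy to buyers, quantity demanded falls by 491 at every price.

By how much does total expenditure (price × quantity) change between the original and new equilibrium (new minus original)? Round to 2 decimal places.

Original equilibrium: 3906 - p = 4p - 10609 gives 14515 = 5p, so p = 2903 and Q = 1003.
With the change applied: demand Qd = 3415 - p, supply Qs = 4p - 10609.
Clearing the new market: 3415 - p = 4p - 10609, so p = 2804.8 and Q = 610.2.
Expenditure moves from 2903×1003 = 2911709 to 2804.8×610.2 = 1711488.96; change = -1200220.04.

-1200220.04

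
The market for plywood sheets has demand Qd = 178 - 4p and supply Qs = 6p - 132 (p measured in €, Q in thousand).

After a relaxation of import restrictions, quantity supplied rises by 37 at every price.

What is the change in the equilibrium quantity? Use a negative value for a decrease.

+14.8

Solve the original market: 178 - 4p = 6p - 132, hence p = 31 and Q = 54.
With the change applied: demand Qd = 178 - 4p, supply Qs = 6p - 95.
Setting them equal: 178 - 4p = 6p - 95 → 273 = 10p, so p = 27.3 and Q = 68.8.
ΔQ = 68.8 − 54 = +14.8.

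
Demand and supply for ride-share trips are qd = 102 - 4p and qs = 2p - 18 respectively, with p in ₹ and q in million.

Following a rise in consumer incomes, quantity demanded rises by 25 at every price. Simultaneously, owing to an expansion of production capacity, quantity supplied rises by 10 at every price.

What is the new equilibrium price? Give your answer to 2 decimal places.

22.50

Solve the original market: 102 - 4p = 2p - 18, hence p = 20 and q = 22.
The new curves are qd = 127 - 4p (demand) and qs = 2p - 8 (supply).
Equate the new curves: 127 - 4p = 2p - 8, giving 135 = 6p, p = 22.5, q = 37.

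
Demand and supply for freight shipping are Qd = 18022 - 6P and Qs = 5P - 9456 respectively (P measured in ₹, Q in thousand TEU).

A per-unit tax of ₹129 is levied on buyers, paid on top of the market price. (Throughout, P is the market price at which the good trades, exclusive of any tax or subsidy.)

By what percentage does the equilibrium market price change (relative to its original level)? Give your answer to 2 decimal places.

Original equilibrium: 18022 - 6P = 5P - 9456 gives 27478 = 11P, so P = 2498 and Q = 3034.
Since buyers pay the price plus the tax, the effective demand curve becomes Qd = 17248 - 6P.
Clearing the new market: 17248 - 6P = 5P - 9456, so P = 26704/11 ≈ 2427.6364 and Q = 29504/11 ≈ 2682.1818.
%ΔP = (2427.6364 − 2498) / 2498 × 100 = -2.82%.

-2.82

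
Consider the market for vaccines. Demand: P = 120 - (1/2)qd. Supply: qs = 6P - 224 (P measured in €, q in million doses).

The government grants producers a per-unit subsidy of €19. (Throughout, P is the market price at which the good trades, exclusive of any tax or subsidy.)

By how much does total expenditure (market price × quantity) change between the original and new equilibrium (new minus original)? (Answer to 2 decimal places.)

Before the shock: 240 - 2P = 6P - 224 ⇒ 464 = 8P ⇒ P = 58, q = 124.
Since sellers receive the price plus the subsidy, the effective supply curve becomes qs = 6P - 110.
New equilibrium: 240 - 2P = 6P - 110 ⇒ 350 = 8P ⇒ P = 43.75, q = 152.5.
Expenditure moves from 58×124 = 7192 to 43.75×152.5 = 6671.875; change = -520.13.

-520.13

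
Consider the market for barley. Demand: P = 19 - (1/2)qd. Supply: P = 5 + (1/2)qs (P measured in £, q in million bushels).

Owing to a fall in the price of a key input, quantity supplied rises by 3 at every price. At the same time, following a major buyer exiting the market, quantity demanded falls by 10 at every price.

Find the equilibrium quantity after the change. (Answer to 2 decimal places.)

10.50

Original equilibrium: 38 - 2P = 2P - 10 gives 48 = 4P, so P = 12 and q = 14.
The shock moves the curves to qd = 28 - 2P and qs = 2P - 7.
Equate the new curves: 28 - 2P = 2P - 7, giving 35 = 4P, P = 8.75, q = 10.5.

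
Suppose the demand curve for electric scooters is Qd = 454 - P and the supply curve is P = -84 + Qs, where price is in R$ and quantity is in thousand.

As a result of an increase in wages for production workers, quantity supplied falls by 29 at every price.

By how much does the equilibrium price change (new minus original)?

+14.5

Solve the original market: 454 - P = P + 84, hence P = 185 and Q = 269.
The shock moves the curves to Qd = 454 - P and Qs = P + 55.
Equate the new curves: 454 - P = P + 55, giving 399 = 2P, P = 199.5, Q = 254.5.
ΔP = 199.5 − 185 = +14.5.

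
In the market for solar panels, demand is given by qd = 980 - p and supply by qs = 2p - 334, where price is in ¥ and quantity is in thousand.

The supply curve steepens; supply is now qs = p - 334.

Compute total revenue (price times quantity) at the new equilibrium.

212211

Before the shock: 980 - p = 2p - 334 ⇒ 1314 = 3p ⇒ p = 438, q = 542.
With the change applied: demand qd = 980 - p, supply qs = p - 334.
Clearing the new market: 980 - p = p - 334, so p = 657 and q = 323.
New expenditure = 657 × 323 = 212211.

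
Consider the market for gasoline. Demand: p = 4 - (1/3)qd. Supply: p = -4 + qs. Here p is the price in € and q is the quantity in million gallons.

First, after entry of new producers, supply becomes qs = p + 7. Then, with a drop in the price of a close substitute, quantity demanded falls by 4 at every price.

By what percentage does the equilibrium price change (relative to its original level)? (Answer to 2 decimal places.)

Initially, 12 - 3p = p + 4, so 8 = 4p and p = 2, q = 6.
The shock moves the curves to qd = 8 - 3p and qs = p + 7.
Clearing the new market: 8 - 3p = p + 7, so p = 0.25 and q = 7.25.
%Δp = (0.25 − 2) / 2 × 100 = -87.50%.

-87.50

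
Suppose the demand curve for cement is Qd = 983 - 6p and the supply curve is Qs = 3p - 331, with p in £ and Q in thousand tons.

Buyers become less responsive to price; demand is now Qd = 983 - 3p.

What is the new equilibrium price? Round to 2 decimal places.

Initially, 983 - 6p = 3p - 331, so 1314 = 9p and p = 146, Q = 107.
After the shift, demand is Qd = 983 - 3p and supply is Qs = 3p - 331.
Equate the new curves: 983 - 3p = 3p - 331, giving 1314 = 6p, p = 219, Q = 326.

219.00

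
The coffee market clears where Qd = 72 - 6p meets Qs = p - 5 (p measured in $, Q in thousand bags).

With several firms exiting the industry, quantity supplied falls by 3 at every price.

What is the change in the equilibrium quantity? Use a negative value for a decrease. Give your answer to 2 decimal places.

-2.57

Original equilibrium: 72 - 6p = p - 5 gives 77 = 7p, so p = 11 and Q = 6.
The new curves are Qd = 72 - 6p (demand) and Qs = p - 8 (supply).
Setting them equal: 72 - 6p = p - 8 → 80 = 7p, so p = 80/7 ≈ 11.4286 and Q = 24/7 ≈ 3.4286.
ΔQ = 3.4286 − 6 = -2.57.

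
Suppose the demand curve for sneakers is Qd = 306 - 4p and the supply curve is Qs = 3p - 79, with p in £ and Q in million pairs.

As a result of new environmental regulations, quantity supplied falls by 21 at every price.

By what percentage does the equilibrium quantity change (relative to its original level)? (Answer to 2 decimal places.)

-13.95

Initially, 306 - 4p = 3p - 79, so 385 = 7p and p = 55, Q = 86.
The new curves are Qd = 306 - 4p (demand) and Qs = 3p - 100 (supply).
New equilibrium: 306 - 4p = 3p - 100 ⇒ 406 = 7p ⇒ p = 58, Q = 74.
%ΔQ = (74 − 86) / 86 × 100 = -13.95%.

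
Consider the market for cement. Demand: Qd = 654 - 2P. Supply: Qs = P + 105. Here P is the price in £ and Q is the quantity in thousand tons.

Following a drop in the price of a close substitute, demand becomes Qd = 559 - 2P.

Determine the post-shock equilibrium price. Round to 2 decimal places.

Before the shock: 654 - 2P = P + 105 ⇒ 549 = 3P ⇒ P = 183, Q = 288.
The new curves are Qd = 559 - 2P (demand) and Qs = P + 105 (supply).
New equilibrium: 559 - 2P = P + 105 ⇒ 454 = 3P ⇒ P = 454/3 ≈ 151.3333, Q = 769/3 ≈ 256.3333.

151.33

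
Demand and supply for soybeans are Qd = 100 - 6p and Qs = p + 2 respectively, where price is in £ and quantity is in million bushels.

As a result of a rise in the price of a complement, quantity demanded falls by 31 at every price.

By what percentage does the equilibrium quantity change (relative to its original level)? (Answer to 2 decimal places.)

-27.68

Initially, 100 - 6p = p + 2, so 98 = 7p and p = 14, Q = 16.
With the change applied: demand Qd = 69 - 6p, supply Qs = p + 2.
New equilibrium: 69 - 6p = p + 2 ⇒ 67 = 7p ⇒ p = 67/7 ≈ 9.5714, Q = 81/7 ≈ 11.5714.
%ΔQ = (11.5714 − 16) / 16 × 100 = -27.68%.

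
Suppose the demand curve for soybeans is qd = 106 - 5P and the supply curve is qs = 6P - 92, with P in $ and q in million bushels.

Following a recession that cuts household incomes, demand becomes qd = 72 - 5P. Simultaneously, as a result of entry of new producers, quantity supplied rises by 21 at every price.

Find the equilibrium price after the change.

13

Solve the original market: 106 - 5P = 6P - 92, hence P = 18 and q = 16.
After the shift, demand is qd = 72 - 5P and supply is qs = 6P - 71.
Equate the new curves: 72 - 5P = 6P - 71, giving 143 = 11P, P = 13, q = 7.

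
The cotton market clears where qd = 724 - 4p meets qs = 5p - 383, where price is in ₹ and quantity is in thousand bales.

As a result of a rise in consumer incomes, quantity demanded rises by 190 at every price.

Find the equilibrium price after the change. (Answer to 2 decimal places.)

144.11

Original equilibrium: 724 - 4p = 5p - 383 gives 1107 = 9p, so p = 123 and q = 232.
The new curves are qd = 914 - 4p (demand) and qs = 5p - 383 (supply).
Setting them equal: 914 - 4p = 5p - 383 → 1297 = 9p, so p = 1297/9 ≈ 144.1111 and q = 3038/9 ≈ 337.5556.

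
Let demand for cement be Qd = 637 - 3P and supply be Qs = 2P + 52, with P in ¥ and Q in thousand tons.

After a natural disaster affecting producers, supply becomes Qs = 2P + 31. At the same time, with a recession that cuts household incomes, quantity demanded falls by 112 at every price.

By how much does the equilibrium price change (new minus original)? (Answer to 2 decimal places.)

Original equilibrium: 637 - 3P = 2P + 52 gives 585 = 5P, so P = 117 and Q = 286.
The shock moves the curves to Qd = 525 - 3P and Qs = 2P + 31.
Equate the new curves: 525 - 3P = 2P + 31, giving 494 = 5P, P = 98.8, Q = 228.6.
ΔP = 98.8 − 117 = -18.20.

-18.20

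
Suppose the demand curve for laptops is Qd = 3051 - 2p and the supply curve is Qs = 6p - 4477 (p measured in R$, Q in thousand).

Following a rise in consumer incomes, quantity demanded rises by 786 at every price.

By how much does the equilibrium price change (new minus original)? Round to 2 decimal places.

+98.25

Original equilibrium: 3051 - 2p = 6p - 4477 gives 7528 = 8p, so p = 941 and Q = 1169.
With the change applied: demand Qd = 3837 - 2p, supply Qs = 6p - 4477.
New equilibrium: 3837 - 2p = 6p - 4477 ⇒ 8314 = 8p ⇒ p = 1039.25, Q = 1758.5.
Δp = 1039.25 − 941 = +98.25.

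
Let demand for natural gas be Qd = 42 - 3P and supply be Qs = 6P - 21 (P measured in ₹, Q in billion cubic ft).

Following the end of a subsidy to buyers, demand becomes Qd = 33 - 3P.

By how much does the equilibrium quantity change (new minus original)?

-6

Before the shock: 42 - 3P = 6P - 21 ⇒ 63 = 9P ⇒ P = 7, Q = 21.
The new curves are Qd = 33 - 3P (demand) and Qs = 6P - 21 (supply).
New equilibrium: 33 - 3P = 6P - 21 ⇒ 54 = 9P ⇒ P = 6, Q = 15.
ΔQ = 15 − 21 = -6.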